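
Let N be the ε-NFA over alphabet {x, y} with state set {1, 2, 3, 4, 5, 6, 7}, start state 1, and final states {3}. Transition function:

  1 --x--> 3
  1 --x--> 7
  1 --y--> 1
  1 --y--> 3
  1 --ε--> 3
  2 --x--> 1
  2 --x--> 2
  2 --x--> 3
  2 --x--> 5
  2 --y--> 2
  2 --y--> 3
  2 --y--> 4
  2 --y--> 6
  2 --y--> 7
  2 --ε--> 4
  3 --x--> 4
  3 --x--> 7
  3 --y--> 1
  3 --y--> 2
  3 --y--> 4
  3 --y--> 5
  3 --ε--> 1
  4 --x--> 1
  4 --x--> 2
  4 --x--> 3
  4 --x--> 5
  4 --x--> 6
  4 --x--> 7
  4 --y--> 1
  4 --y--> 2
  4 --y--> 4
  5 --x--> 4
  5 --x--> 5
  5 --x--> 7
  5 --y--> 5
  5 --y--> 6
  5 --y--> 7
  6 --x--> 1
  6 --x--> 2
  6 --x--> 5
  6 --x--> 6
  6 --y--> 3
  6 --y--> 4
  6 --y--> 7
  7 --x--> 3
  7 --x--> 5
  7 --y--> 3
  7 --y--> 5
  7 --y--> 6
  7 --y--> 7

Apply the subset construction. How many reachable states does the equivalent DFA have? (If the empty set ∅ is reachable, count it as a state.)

Start state of the DFA: {1, 3} (ε-closure of the NFA start).
{1, 3} --x--> {1, 3, 4, 7}  [new]
{1, 3} --y--> {1, 2, 3, 4, 5}  [new]
{1, 3, 4, 7} --x--> {1, 2, 3, 4, 5, 6, 7}  [new]
{1, 3, 4, 7} --y--> {1, 2, 3, 4, 5, 6, 7}  [seen]
{1, 2, 3, 4, 5} --x--> {1, 2, 3, 4, 5, 6, 7}  [seen]
{1, 2, 3, 4, 5} --y--> {1, 2, 3, 4, 5, 6, 7}  [seen]
{1, 2, 3, 4, 5, 6, 7} --x--> {1, 2, 3, 4, 5, 6, 7}  [seen]
{1, 2, 3, 4, 5, 6, 7} --y--> {1, 2, 3, 4, 5, 6, 7}  [seen]
Reachable DFA states: {1, 3}, {1, 3, 4, 7}, {1, 2, 3, 4, 5}, {1, 2, 3, 4, 5, 6, 7}.

4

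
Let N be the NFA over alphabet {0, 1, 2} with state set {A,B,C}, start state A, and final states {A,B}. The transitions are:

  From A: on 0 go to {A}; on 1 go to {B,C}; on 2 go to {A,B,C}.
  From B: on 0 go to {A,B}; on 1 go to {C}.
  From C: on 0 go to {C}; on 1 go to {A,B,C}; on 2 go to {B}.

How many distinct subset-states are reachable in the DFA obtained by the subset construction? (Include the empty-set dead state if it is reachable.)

Start state of the DFA: {A}.
{A} --0--> {A}  [seen]
{A} --1--> {B,C}  [new]
{A} --2--> {A,B,C}  [new]
{B,C} --0--> {A,B,C}  [seen]
{B,C} --1--> {A,B,C}  [seen]
{B,C} --2--> {B}  [new]
{A,B,C} --0--> {A,B,C}  [seen]
{A,B,C} --1--> {A,B,C}  [seen]
{A,B,C} --2--> {A,B,C}  [seen]
{B} --0--> {A,B}  [new]
{B} --1--> {C}  [new]
{B} --2--> ∅  [new]
{A,B} --0--> {A,B}  [seen]
{A,B} --1--> {B,C}  [seen]
{A,B} --2--> {A,B,C}  [seen]
{C} --0--> {C}  [seen]
{C} --1--> {A,B,C}  [seen]
{C} --2--> {B}  [seen]
∅ --0--> ∅  [seen]
∅ --1--> ∅  [seen]
∅ --2--> ∅  [seen]
Reachable DFA states: {A}, {B,C}, {A,B,C}, {B}, {A,B}, {C}, ∅.

7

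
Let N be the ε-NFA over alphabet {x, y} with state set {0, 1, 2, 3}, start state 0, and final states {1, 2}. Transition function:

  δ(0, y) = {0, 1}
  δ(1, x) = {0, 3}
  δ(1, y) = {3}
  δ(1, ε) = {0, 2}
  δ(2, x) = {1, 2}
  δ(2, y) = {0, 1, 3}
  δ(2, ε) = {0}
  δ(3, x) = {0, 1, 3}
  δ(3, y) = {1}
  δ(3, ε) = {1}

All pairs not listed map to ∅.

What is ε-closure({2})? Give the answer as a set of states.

{0, 2}

Begin with {2}.
2 →ε {0}; add 0.
ε-closure = {0, 2}.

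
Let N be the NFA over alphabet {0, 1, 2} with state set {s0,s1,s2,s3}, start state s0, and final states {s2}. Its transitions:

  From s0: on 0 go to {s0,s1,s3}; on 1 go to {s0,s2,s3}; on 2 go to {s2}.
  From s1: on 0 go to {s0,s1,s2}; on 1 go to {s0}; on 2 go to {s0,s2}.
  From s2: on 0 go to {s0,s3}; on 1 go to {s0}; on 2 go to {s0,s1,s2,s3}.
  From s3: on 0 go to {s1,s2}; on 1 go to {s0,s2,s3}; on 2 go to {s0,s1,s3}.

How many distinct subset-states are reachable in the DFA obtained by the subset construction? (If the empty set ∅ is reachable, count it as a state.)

Start state of the DFA: {s0}.
{s0} --0--> {s0,s1,s3}  [new]
{s0} --1--> {s0,s2,s3}  [new]
{s0} --2--> {s2}  [new]
{s0,s1,s3} --0--> {s0,s1,s2,s3}  [new]
{s0,s1,s3} --1--> {s0,s2,s3}  [seen]
{s0,s1,s3} --2--> {s0,s1,s2,s3}  [seen]
{s0,s2,s3} --0--> {s0,s1,s2,s3}  [seen]
{s0,s2,s3} --1--> {s0,s2,s3}  [seen]
{s0,s2,s3} --2--> {s0,s1,s2,s3}  [seen]
{s2} --0--> {s0,s3}  [new]
{s2} --1--> {s0}  [seen]
{s2} --2--> {s0,s1,s2,s3}  [seen]
{s0,s1,s2,s3} --0--> {s0,s1,s2,s3}  [seen]
{s0,s1,s2,s3} --1--> {s0,s2,s3}  [seen]
{s0,s1,s2,s3} --2--> {s0,s1,s2,s3}  [seen]
{s0,s3} --0--> {s0,s1,s2,s3}  [seen]
{s0,s3} --1--> {s0,s2,s3}  [seen]
{s0,s3} --2--> {s0,s1,s2,s3}  [seen]
Reachable DFA states: {s0}, {s0,s1,s3}, {s0,s2,s3}, {s2}, {s0,s1,s2,s3}, {s0,s3}.

6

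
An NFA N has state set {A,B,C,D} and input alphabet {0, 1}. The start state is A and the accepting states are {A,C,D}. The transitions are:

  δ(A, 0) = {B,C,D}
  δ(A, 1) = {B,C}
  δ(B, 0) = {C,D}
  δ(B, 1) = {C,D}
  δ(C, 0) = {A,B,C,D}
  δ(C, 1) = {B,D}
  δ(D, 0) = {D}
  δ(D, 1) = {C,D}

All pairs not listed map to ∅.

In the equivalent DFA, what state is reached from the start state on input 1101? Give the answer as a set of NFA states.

{B,C,D}

Start: {A}.
δ(A,1) = {B,C}.
Union: {B,C}.
After 1: {B,C}.
δ(B,1) = {C,D}; δ(C,1) = {B,D}.
Union: {B,C,D}.
After 1: {B,C,D}.
δ(B,0) = {C,D}; δ(C,0) = {A,B,C,D}; δ(D,0) = {D}.
Union: {A,B,C,D}.
After 0: {A,B,C,D}.
δ(A,1) = {B,C}; δ(B,1) = {C,D}; δ(C,1) = {B,D}; δ(D,1) = {C,D}.
Union: {B,C,D}.
After 1: {B,C,D}.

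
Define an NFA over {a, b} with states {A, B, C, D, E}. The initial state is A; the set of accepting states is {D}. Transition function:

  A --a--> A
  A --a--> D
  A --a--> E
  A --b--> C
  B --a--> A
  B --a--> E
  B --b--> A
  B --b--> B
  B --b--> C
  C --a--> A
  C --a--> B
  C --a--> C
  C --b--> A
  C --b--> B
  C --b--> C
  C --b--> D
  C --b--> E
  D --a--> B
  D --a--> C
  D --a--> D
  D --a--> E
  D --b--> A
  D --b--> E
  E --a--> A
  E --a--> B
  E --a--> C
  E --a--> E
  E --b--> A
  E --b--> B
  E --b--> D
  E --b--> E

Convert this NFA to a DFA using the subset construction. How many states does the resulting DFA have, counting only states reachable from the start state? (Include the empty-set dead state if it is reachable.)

5

Start state of the DFA: {A}.
{A} --a--> {A, D, E}  [new]
{A} --b--> {C}  [new]
{A, D, E} --a--> {A, B, C, D, E}  [new]
{A, D, E} --b--> {A, B, C, D, E}  [seen]
{C} --a--> {A, B, C}  [new]
{C} --b--> {A, B, C, D, E}  [seen]
{A, B, C, D, E} --a--> {A, B, C, D, E}  [seen]
{A, B, C, D, E} --b--> {A, B, C, D, E}  [seen]
{A, B, C} --a--> {A, B, C, D, E}  [seen]
{A, B, C} --b--> {A, B, C, D, E}  [seen]
Reachable DFA states: {A}, {A, D, E}, {C}, {A, B, C, D, E}, {A, B, C}.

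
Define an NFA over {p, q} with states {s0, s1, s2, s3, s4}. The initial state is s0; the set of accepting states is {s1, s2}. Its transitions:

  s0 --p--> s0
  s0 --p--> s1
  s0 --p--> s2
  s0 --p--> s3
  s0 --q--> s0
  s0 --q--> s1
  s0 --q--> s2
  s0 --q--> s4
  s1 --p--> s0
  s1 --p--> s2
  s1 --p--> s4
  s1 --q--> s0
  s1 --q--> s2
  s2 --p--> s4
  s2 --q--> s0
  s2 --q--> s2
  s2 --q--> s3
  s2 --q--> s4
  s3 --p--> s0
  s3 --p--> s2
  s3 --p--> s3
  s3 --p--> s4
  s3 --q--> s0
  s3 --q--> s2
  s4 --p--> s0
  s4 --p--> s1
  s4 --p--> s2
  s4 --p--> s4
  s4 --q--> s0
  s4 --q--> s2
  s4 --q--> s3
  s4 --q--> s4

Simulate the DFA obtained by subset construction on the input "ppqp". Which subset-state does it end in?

Start: {s0}.
δ(s0,p) = {s0, s1, s2, s3}.
Union: {s0, s1, s2, s3}.
After p: {s0, s1, s2, s3}.
δ(s0,p) = {s0, s1, s2, s3}; δ(s1,p) = {s0, s2, s4}; δ(s2,p) = {s4}; δ(s3,p) = {s0, s2, s3, s4}.
Union: {s0, s1, s2, s3, s4}.
After p: {s0, s1, s2, s3, s4}.
δ(s0,q) = {s0, s1, s2, s4}; δ(s1,q) = {s0, s2}; δ(s2,q) = {s0, s2, s3, s4}; δ(s3,q) = {s0, s2}; δ(s4,q) = {s0, s2, s3, s4}.
Union: {s0, s1, s2, s3, s4}.
After q: {s0, s1, s2, s3, s4}.
δ(s0,p) = {s0, s1, s2, s3}; δ(s1,p) = {s0, s2, s4}; δ(s2,p) = {s4}; δ(s3,p) = {s0, s2, s3, s4}; δ(s4,p) = {s0, s1, s2, s4}.
Union: {s0, s1, s2, s3, s4}.
After p: {s0, s1, s2, s3, s4}.

{s0, s1, s2, s3, s4}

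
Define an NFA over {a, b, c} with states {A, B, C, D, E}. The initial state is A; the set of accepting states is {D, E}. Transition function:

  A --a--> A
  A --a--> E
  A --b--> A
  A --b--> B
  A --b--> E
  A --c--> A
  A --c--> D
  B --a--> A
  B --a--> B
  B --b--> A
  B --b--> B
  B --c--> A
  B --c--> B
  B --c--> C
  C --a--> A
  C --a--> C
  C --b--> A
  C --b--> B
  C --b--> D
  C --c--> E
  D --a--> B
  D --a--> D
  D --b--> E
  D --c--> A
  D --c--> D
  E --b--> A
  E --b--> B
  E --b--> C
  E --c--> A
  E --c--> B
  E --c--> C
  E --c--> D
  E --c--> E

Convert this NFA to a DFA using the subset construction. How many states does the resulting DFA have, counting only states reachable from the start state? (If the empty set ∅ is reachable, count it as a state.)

Start state of the DFA: {A}.
{A} --a--> {A, E}  [new]
{A} --b--> {A, B, E}  [new]
{A} --c--> {A, D}  [new]
{A, E} --a--> {A, E}  [seen]
{A, E} --b--> {A, B, C, E}  [new]
{A, E} --c--> {A, B, C, D, E}  [new]
{A, B, E} --a--> {A, B, E}  [seen]
{A, B, E} --b--> {A, B, C, E}  [seen]
{A, B, E} --c--> {A, B, C, D, E}  [seen]
{A, D} --a--> {A, B, D, E}  [new]
{A, D} --b--> {A, B, E}  [seen]
{A, D} --c--> {A, D}  [seen]
{A, B, C, E} --a--> {A, B, C, E}  [seen]
{A, B, C, E} --b--> {A, B, C, D, E}  [seen]
{A, B, C, E} --c--> {A, B, C, D, E}  [seen]
{A, B, C, D, E} --a--> {A, B, C, D, E}  [seen]
{A, B, C, D, E} --b--> {A, B, C, D, E}  [seen]
{A, B, C, D, E} --c--> {A, B, C, D, E}  [seen]
{A, B, D, E} --a--> {A, B, D, E}  [seen]
{A, B, D, E} --b--> {A, B, C, E}  [seen]
{A, B, D, E} --c--> {A, B, C, D, E}  [seen]
Reachable DFA states: {A}, {A, E}, {A, B, E}, {A, D}, {A, B, C, E}, {A, B, C, D, E}, {A, B, D, E}.

7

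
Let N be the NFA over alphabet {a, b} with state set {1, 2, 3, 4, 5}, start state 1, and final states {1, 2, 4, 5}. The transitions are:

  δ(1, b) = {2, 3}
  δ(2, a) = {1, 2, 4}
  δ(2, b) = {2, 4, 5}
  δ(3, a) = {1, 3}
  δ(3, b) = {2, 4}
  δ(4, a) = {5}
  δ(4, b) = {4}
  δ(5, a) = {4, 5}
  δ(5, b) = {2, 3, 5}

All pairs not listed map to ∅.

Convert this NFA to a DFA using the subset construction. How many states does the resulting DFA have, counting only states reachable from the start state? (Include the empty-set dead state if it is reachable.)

8

Start state of the DFA: {1}.
{1} --a--> ∅  [new]
{1} --b--> {2, 3}  [new]
∅ --a--> ∅  [seen]
∅ --b--> ∅  [seen]
{2, 3} --a--> {1, 2, 3, 4}  [new]
{2, 3} --b--> {2, 4, 5}  [new]
{1, 2, 3, 4} --a--> {1, 2, 3, 4, 5}  [new]
{1, 2, 3, 4} --b--> {2, 3, 4, 5}  [new]
{2, 4, 5} --a--> {1, 2, 4, 5}  [new]
{2, 4, 5} --b--> {2, 3, 4, 5}  [seen]
{1, 2, 3, 4, 5} --a--> {1, 2, 3, 4, 5}  [seen]
{1, 2, 3, 4, 5} --b--> {2, 3, 4, 5}  [seen]
{2, 3, 4, 5} --a--> {1, 2, 3, 4, 5}  [seen]
{2, 3, 4, 5} --b--> {2, 3, 4, 5}  [seen]
{1, 2, 4, 5} --a--> {1, 2, 4, 5}  [seen]
{1, 2, 4, 5} --b--> {2, 3, 4, 5}  [seen]
Reachable DFA states: {1}, ∅, {2, 3}, {1, 2, 3, 4}, {2, 4, 5}, {1, 2, 3, 4, 5}, {2, 3, 4, 5}, {1, 2, 4, 5}.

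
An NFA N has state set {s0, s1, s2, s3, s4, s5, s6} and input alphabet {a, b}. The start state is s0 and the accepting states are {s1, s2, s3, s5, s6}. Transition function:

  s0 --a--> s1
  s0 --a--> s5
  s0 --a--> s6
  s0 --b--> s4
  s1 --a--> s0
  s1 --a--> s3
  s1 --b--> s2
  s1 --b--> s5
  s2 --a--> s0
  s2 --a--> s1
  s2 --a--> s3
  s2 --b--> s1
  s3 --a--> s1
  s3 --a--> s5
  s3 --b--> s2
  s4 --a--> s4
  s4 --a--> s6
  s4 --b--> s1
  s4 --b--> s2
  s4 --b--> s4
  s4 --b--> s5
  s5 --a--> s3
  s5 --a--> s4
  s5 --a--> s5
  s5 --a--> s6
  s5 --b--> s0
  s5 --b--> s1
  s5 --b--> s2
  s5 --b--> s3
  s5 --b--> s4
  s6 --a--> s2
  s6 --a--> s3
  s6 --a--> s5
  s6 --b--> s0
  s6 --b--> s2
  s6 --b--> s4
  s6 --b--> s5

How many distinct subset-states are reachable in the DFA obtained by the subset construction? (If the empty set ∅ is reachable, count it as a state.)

Start state of the DFA: {s0}.
{s0} --a--> {s1, s5, s6}  [new]
{s0} --b--> {s4}  [new]
{s1, s5, s6} --a--> {s0, s2, s3, s4, s5, s6}  [new]
{s1, s5, s6} --b--> {s0, s1, s2, s3, s4, s5}  [new]
{s4} --a--> {s4, s6}  [new]
{s4} --b--> {s1, s2, s4, s5}  [new]
{s0, s2, s3, s4, s5, s6} --a--> {s0, s1, s2, s3, s4, s5, s6}  [new]
{s0, s2, s3, s4, s5, s6} --b--> {s0, s1, s2, s3, s4, s5}  [seen]
{s0, s1, s2, s3, s4, s5} --a--> {s0, s1, s3, s4, s5, s6}  [new]
{s0, s1, s2, s3, s4, s5} --b--> {s0, s1, s2, s3, s4, s5}  [seen]
{s4, s6} --a--> {s2, s3, s4, s5, s6}  [new]
{s4, s6} --b--> {s0, s1, s2, s4, s5}  [new]
{s1, s2, s4, s5} --a--> {s0, s1, s3, s4, s5, s6}  [seen]
{s1, s2, s4, s5} --b--> {s0, s1, s2, s3, s4, s5}  [seen]
{s0, s1, s2, s3, s4, s5, s6} --a--> {s0, s1, s2, s3, s4, s5, s6}  [seen]
{s0, s1, s2, s3, s4, s5, s6} --b--> {s0, s1, s2, s3, s4, s5}  [seen]
{s0, s1, s3, s4, s5, s6} --a--> {s0, s1, s2, s3, s4, s5, s6}  [seen]
{s0, s1, s3, s4, s5, s6} --b--> {s0, s1, s2, s3, s4, s5}  [seen]
{s2, s3, s4, s5, s6} --a--> {s0, s1, s2, s3, s4, s5, s6}  [seen]
{s2, s3, s4, s5, s6} --b--> {s0, s1, s2, s3, s4, s5}  [seen]
{s0, s1, s2, s4, s5} --a--> {s0, s1, s3, s4, s5, s6}  [seen]
{s0, s1, s2, s4, s5} --b--> {s0, s1, s2, s3, s4, s5}  [seen]
Reachable DFA states: {s0}, {s1, s5, s6}, {s4}, {s0, s2, s3, s4, s5, s6}, {s0, s1, s2, s3, s4, s5}, {s4, s6}, {s1, s2, s4, s5}, {s0, s1, s2, s3, s4, s5, s6}, {s0, s1, s3, s4, s5, s6}, {s2, s3, s4, s5, s6}, {s0, s1, s2, s4, s5}.

11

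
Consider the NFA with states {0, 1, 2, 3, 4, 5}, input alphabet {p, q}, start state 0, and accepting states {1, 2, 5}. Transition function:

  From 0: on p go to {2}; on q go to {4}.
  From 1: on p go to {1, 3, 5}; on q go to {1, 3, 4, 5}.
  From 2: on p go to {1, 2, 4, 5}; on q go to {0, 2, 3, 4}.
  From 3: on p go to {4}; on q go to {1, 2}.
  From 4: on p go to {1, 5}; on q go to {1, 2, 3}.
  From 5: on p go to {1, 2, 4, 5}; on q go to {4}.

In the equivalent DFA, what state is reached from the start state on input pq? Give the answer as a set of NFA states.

{0, 2, 3, 4}

Start: {0}.
δ(0,p) = {2}.
Union: {2}.
After p: {2}.
δ(2,q) = {0, 2, 3, 4}.
Union: {0, 2, 3, 4}.
After q: {0, 2, 3, 4}.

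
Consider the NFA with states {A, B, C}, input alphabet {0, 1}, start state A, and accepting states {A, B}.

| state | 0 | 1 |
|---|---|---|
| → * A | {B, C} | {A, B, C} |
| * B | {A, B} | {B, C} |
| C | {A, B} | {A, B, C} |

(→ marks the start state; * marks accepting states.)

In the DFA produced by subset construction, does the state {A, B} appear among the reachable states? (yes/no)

Start state of the DFA: {A}.
{A} --0--> {B, C}  [new]
{A} --1--> {A, B, C}  [new]
{B, C} --0--> {A, B}  [new]
{B, C} --1--> {A, B, C}  [seen]
{A, B, C} --0--> {A, B, C}  [seen]
{A, B, C} --1--> {A, B, C}  [seen]
{A, B} --0--> {A, B, C}  [seen]
{A, B} --1--> {A, B, C}  [seen]
Reachable DFA states: {A}, {B, C}, {A, B, C}, {A, B}.
{A, B} is among them.

yes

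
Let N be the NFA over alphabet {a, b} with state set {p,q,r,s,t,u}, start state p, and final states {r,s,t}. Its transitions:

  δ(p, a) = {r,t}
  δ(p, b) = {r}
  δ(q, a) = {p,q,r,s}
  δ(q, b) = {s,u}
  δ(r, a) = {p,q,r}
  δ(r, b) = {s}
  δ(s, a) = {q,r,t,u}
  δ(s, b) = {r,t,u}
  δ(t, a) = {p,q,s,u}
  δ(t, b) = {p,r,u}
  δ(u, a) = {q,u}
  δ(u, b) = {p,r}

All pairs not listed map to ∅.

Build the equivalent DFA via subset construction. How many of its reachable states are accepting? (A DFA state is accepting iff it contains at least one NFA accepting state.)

Start state of the DFA: {p}.
{p} --a--> {r,t}  [new]
{p} --b--> {r}  [new]
{r,t} --a--> {p,q,r,s,u}  [new]
{r,t} --b--> {p,r,s,u}  [new]
{r} --a--> {p,q,r}  [new]
{r} --b--> {s}  [new]
{p,q,r,s,u} --a--> {p,q,r,s,t,u}  [new]
{p,q,r,s,u} --b--> {p,r,s,t,u}  [new]
{p,r,s,u} --a--> {p,q,r,t,u}  [new]
{p,r,s,u} --b--> {p,r,s,t,u}  [seen]
{p,q,r} --a--> {p,q,r,s,t}  [new]
{p,q,r} --b--> {r,s,u}  [new]
{s} --a--> {q,r,t,u}  [new]
{s} --b--> {r,t,u}  [new]
{p,q,r,s,t,u} --a--> {p,q,r,s,t,u}  [seen]
{p,q,r,s,t,u} --b--> {p,r,s,t,u}  [seen]
{p,r,s,t,u} --a--> {p,q,r,s,t,u}  [seen]
{p,r,s,t,u} --b--> {p,r,s,t,u}  [seen]
{p,q,r,t,u} --a--> {p,q,r,s,t,u}  [seen]
{p,q,r,t,u} --b--> {p,r,s,u}  [seen]
{p,q,r,s,t} --a--> {p,q,r,s,t,u}  [seen]
{p,q,r,s,t} --b--> {p,r,s,t,u}  [seen]
{r,s,u} --a--> {p,q,r,t,u}  [seen]
{r,s,u} --b--> {p,r,s,t,u}  [seen]
{q,r,t,u} --a--> {p,q,r,s,u}  [seen]
{q,r,t,u} --b--> {p,r,s,u}  [seen]
{r,t,u} --a--> {p,q,r,s,u}  [seen]
{r,t,u} --b--> {p,r,s,u}  [seen]
Reachable DFA states: {p}, {r,t}, {r}, {p,q,r,s,u}, {p,r,s,u}, {p,q,r}, {s}, {p,q,r,s,t,u}, {p,r,s,t,u}, {p,q,r,t,u}, {p,q,r,s,t}, {r,s,u}, {q,r,t,u}, {r,t,u}.
Accepting DFA states (contain an NFA accepting state): {r,t}, {r}, {p,q,r,s,u}, {p,r,s,u}, {p,q,r}, {s}, {p,q,r,s,t,u}, {p,r,s,t,u}, {p,q,r,t,u}, {p,q,r,s,t}, {r,s,u}, {q,r,t,u}, {r,t,u}.

13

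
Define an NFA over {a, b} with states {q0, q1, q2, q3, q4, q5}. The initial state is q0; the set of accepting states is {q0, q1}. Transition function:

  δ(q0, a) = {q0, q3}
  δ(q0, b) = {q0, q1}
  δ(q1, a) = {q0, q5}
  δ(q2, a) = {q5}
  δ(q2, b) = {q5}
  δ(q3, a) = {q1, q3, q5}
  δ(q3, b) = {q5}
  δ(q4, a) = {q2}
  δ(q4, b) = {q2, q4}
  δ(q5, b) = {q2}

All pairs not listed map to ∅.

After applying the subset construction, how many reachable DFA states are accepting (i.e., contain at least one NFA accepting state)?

8

Start state of the DFA: {q0}.
{q0} --a--> {q0, q3}  [new]
{q0} --b--> {q0, q1}  [new]
{q0, q3} --a--> {q0, q1, q3, q5}  [new]
{q0, q3} --b--> {q0, q1, q5}  [new]
{q0, q1} --a--> {q0, q3, q5}  [new]
{q0, q1} --b--> {q0, q1}  [seen]
{q0, q1, q3, q5} --a--> {q0, q1, q3, q5}  [seen]
{q0, q1, q3, q5} --b--> {q0, q1, q2, q5}  [new]
{q0, q1, q5} --a--> {q0, q3, q5}  [seen]
{q0, q1, q5} --b--> {q0, q1, q2}  [new]
{q0, q3, q5} --a--> {q0, q1, q3, q5}  [seen]
{q0, q3, q5} --b--> {q0, q1, q2, q5}  [seen]
{q0, q1, q2, q5} --a--> {q0, q3, q5}  [seen]
{q0, q1, q2, q5} --b--> {q0, q1, q2, q5}  [seen]
{q0, q1, q2} --a--> {q0, q3, q5}  [seen]
{q0, q1, q2} --b--> {q0, q1, q5}  [seen]
Reachable DFA states: {q0}, {q0, q3}, {q0, q1}, {q0, q1, q3, q5}, {q0, q1, q5}, {q0, q3, q5}, {q0, q1, q2, q5}, {q0, q1, q2}.
Accepting DFA states (contain an NFA accepting state): {q0}, {q0, q3}, {q0, q1}, {q0, q1, q3, q5}, {q0, q1, q5}, {q0, q3, q5}, {q0, q1, q2, q5}, {q0, q1, q2}.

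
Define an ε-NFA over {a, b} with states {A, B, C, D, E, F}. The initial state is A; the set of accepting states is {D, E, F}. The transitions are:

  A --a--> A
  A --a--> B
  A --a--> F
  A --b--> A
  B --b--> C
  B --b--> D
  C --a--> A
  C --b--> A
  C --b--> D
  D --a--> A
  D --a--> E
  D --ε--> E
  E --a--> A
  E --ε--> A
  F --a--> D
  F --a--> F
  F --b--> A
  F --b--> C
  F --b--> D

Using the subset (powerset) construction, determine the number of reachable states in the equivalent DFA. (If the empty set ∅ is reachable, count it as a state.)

Start state of the DFA: {A} (ε-closure of the NFA start).
{A} --a--> {A, B, F}  [new]
{A} --b--> {A}  [seen]
{A, B, F} --a--> {A, B, D, E, F}  [new]
{A, B, F} --b--> {A, C, D, E}  [new]
{A, B, D, E, F} --a--> {A, B, D, E, F}  [seen]
{A, B, D, E, F} --b--> {A, C, D, E}  [seen]
{A, C, D, E} --a--> {A, B, E, F}  [new]
{A, C, D, E} --b--> {A, D, E}  [new]
{A, B, E, F} --a--> {A, B, D, E, F}  [seen]
{A, B, E, F} --b--> {A, C, D, E}  [seen]
{A, D, E} --a--> {A, B, E, F}  [seen]
{A, D, E} --b--> {A}  [seen]
Reachable DFA states: {A}, {A, B, F}, {A, B, D, E, F}, {A, C, D, E}, {A, B, E, F}, {A, D, E}.

6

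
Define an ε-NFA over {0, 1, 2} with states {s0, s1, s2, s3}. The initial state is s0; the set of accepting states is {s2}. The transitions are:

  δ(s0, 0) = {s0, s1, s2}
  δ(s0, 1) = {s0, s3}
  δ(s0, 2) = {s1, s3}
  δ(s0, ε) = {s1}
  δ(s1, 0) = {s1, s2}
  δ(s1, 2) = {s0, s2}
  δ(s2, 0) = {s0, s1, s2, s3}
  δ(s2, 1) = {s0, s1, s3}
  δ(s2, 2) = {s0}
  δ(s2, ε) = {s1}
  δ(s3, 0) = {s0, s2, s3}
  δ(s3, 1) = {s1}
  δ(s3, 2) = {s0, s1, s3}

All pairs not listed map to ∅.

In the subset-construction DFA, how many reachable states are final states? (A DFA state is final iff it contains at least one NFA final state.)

2

Start state of the DFA: {s0, s1} (ε-closure of the NFA start).
{s0, s1} --0--> {s0, s1, s2}  [new]
{s0, s1} --1--> {s0, s1, s3}  [new]
{s0, s1} --2--> {s0, s1, s2, s3}  [new]
{s0, s1, s2} --0--> {s0, s1, s2, s3}  [seen]
{s0, s1, s2} --1--> {s0, s1, s3}  [seen]
{s0, s1, s2} --2--> {s0, s1, s2, s3}  [seen]
{s0, s1, s3} --0--> {s0, s1, s2, s3}  [seen]
{s0, s1, s3} --1--> {s0, s1, s3}  [seen]
{s0, s1, s3} --2--> {s0, s1, s2, s3}  [seen]
{s0, s1, s2, s3} --0--> {s0, s1, s2, s3}  [seen]
{s0, s1, s2, s3} --1--> {s0, s1, s3}  [seen]
{s0, s1, s2, s3} --2--> {s0, s1, s2, s3}  [seen]
Reachable DFA states: {s0, s1}, {s0, s1, s2}, {s0, s1, s3}, {s0, s1, s2, s3}.
Accepting DFA states (contain an NFA accepting state): {s0, s1, s2}, {s0, s1, s2, s3}.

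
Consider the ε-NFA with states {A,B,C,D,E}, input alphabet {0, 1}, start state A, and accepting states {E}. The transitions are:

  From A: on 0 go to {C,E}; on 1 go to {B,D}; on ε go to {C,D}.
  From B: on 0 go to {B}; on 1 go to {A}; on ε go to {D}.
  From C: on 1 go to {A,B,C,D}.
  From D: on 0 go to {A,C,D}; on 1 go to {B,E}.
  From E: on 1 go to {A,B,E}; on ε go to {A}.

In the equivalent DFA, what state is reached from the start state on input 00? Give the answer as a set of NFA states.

Start: {A,C,D}.
δ(A,0) = {C,E}; δ(C,0) = ∅; δ(D,0) = {A,C,D}.
Union: {A,C,D,E}.
After 0: {A,C,D,E}.
δ(A,0) = {C,E}; δ(C,0) = ∅; δ(D,0) = {A,C,D}; δ(E,0) = ∅.
Union: {A,C,D,E}.
After 0: {A,C,D,E}.

{A,C,D,E}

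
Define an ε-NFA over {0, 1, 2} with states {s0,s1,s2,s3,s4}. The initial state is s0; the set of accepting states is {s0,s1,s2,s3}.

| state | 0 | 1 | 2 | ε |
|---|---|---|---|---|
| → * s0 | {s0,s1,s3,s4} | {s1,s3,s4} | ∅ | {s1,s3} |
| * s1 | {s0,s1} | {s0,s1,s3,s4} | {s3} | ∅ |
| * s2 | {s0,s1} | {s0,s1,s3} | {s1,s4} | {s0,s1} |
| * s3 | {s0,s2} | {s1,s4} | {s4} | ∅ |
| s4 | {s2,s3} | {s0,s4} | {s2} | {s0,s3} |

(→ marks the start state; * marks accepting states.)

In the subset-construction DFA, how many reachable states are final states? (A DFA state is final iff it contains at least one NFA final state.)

3

Start state of the DFA: {s0,s1,s3} (ε-closure of the NFA start).
{s0,s1,s3} --0--> {s0,s1,s2,s3,s4}  [new]
{s0,s1,s3} --1--> {s0,s1,s3,s4}  [new]
{s0,s1,s3} --2--> {s0,s1,s3,s4}  [seen]
{s0,s1,s2,s3,s4} --0--> {s0,s1,s2,s3,s4}  [seen]
{s0,s1,s2,s3,s4} --1--> {s0,s1,s3,s4}  [seen]
{s0,s1,s2,s3,s4} --2--> {s0,s1,s2,s3,s4}  [seen]
{s0,s1,s3,s4} --0--> {s0,s1,s2,s3,s4}  [seen]
{s0,s1,s3,s4} --1--> {s0,s1,s3,s4}  [seen]
{s0,s1,s3,s4} --2--> {s0,s1,s2,s3,s4}  [seen]
Reachable DFA states: {s0,s1,s3}, {s0,s1,s2,s3,s4}, {s0,s1,s3,s4}.
Accepting DFA states (contain an NFA accepting state): {s0,s1,s3}, {s0,s1,s2,s3,s4}, {s0,s1,s3,s4}.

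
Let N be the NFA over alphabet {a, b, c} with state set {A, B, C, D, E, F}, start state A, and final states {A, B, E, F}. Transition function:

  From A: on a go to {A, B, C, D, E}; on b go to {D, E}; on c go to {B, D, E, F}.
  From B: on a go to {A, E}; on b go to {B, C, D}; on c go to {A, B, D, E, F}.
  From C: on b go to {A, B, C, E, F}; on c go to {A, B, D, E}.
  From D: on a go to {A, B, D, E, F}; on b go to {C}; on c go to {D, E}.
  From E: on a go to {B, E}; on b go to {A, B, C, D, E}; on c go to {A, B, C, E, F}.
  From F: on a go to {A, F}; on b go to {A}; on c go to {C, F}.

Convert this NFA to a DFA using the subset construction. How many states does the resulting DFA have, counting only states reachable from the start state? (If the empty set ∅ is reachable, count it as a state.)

Start state of the DFA: {A}.
{A} --a--> {A, B, C, D, E}  [new]
{A} --b--> {D, E}  [new]
{A} --c--> {B, D, E, F}  [new]
{A, B, C, D, E} --a--> {A, B, C, D, E, F}  [new]
{A, B, C, D, E} --b--> {A, B, C, D, E, F}  [seen]
{A, B, C, D, E} --c--> {A, B, C, D, E, F}  [seen]
{D, E} --a--> {A, B, D, E, F}  [new]
{D, E} --b--> {A, B, C, D, E}  [seen]
{D, E} --c--> {A, B, C, D, E, F}  [seen]
{B, D, E, F} --a--> {A, B, D, E, F}  [seen]
{B, D, E, F} --b--> {A, B, C, D, E}  [seen]
{B, D, E, F} --c--> {A, B, C, D, E, F}  [seen]
{A, B, C, D, E, F} --a--> {A, B, C, D, E, F}  [seen]
{A, B, C, D, E, F} --b--> {A, B, C, D, E, F}  [seen]
{A, B, C, D, E, F} --c--> {A, B, C, D, E, F}  [seen]
{A, B, D, E, F} --a--> {A, B, C, D, E, F}  [seen]
{A, B, D, E, F} --b--> {A, B, C, D, E}  [seen]
{A, B, D, E, F} --c--> {A, B, C, D, E, F}  [seen]
Reachable DFA states: {A}, {A, B, C, D, E}, {D, E}, {B, D, E, F}, {A, B, C, D, E, F}, {A, B, D, E, F}.

6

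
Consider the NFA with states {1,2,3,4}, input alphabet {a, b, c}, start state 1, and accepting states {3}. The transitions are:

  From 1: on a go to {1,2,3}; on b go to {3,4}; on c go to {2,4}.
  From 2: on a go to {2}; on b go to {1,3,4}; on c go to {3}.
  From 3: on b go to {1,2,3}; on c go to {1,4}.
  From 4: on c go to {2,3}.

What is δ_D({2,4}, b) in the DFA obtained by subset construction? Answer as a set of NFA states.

{1,3,4}

δ(2,b) = {1,3,4}; δ(4,b) = ∅.
Union: {1,3,4}.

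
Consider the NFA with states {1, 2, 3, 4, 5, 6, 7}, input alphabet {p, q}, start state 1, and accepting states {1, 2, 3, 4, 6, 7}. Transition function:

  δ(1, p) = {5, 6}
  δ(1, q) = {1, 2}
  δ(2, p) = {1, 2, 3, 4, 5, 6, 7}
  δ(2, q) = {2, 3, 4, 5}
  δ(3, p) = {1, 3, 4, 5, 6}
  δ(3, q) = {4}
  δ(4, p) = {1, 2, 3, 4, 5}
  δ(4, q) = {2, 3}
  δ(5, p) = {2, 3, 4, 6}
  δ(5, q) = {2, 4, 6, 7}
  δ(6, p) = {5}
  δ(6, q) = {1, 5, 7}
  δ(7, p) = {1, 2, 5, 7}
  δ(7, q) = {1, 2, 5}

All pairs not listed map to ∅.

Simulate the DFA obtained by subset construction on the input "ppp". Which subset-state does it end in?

{1, 2, 3, 4, 5, 6, 7}

Start: {1}.
δ(1,p) = {5, 6}.
Union: {5, 6}.
After p: {5, 6}.
δ(5,p) = {2, 3, 4, 6}; δ(6,p) = {5}.
Union: {2, 3, 4, 5, 6}.
After p: {2, 3, 4, 5, 6}.
δ(2,p) = {1, 2, 3, 4, 5, 6, 7}; δ(3,p) = {1, 3, 4, 5, 6}; δ(4,p) = {1, 2, 3, 4, 5}; δ(5,p) = {2, 3, 4, 6}; δ(6,p) = {5}.
Union: {1, 2, 3, 4, 5, 6, 7}.
After p: {1, 2, 3, 4, 5, 6, 7}.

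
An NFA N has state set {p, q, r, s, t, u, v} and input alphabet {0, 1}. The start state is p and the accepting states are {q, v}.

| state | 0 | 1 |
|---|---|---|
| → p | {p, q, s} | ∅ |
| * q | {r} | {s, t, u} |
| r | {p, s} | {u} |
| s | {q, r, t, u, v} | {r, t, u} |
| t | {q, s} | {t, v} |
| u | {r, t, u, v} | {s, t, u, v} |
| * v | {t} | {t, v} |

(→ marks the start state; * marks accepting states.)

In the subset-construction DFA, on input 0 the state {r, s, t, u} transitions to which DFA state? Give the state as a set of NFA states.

δ(r,0) = {p, s}; δ(s,0) = {q, r, t, u, v}; δ(t,0) = {q, s}; δ(u,0) = {r, t, u, v}.
Union: {p, q, r, s, t, u, v}.

{p, q, r, s, t, u, v}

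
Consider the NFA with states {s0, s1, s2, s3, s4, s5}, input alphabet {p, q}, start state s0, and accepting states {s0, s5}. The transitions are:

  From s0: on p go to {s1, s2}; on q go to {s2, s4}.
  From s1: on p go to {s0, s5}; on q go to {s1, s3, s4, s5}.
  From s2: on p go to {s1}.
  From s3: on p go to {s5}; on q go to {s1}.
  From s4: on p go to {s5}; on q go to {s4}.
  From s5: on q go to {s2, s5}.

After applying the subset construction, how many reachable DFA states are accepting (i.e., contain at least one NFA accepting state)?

10

Start state of the DFA: {s0}.
{s0} --p--> {s1, s2}  [new]
{s0} --q--> {s2, s4}  [new]
{s1, s2} --p--> {s0, s1, s5}  [new]
{s1, s2} --q--> {s1, s3, s4, s5}  [new]
{s2, s4} --p--> {s1, s5}  [new]
{s2, s4} --q--> {s4}  [new]
{s0, s1, s5} --p--> {s0, s1, s2, s5}  [new]
{s0, s1, s5} --q--> {s1, s2, s3, s4, s5}  [new]
{s1, s3, s4, s5} --p--> {s0, s5}  [new]
{s1, s3, s4, s5} --q--> {s1, s2, s3, s4, s5}  [seen]
{s1, s5} --p--> {s0, s5}  [seen]
{s1, s5} --q--> {s1, s2, s3, s4, s5}  [seen]
{s4} --p--> {s5}  [new]
{s4} --q--> {s4}  [seen]
{s0, s1, s2, s5} --p--> {s0, s1, s2, s5}  [seen]
{s0, s1, s2, s5} --q--> {s1, s2, s3, s4, s5}  [seen]
{s1, s2, s3, s4, s5} --p--> {s0, s1, s5}  [seen]
{s1, s2, s3, s4, s5} --q--> {s1, s2, s3, s4, s5}  [seen]
{s0, s5} --p--> {s1, s2}  [seen]
{s0, s5} --q--> {s2, s4, s5}  [new]
{s5} --p--> ∅  [new]
{s5} --q--> {s2, s5}  [new]
{s2, s4, s5} --p--> {s1, s5}  [seen]
{s2, s4, s5} --q--> {s2, s4, s5}  [seen]
∅ --p--> ∅  [seen]
∅ --q--> ∅  [seen]
{s2, s5} --p--> {s1}  [new]
{s2, s5} --q--> {s2, s5}  [seen]
{s1} --p--> {s0, s5}  [seen]
{s1} --q--> {s1, s3, s4, s5}  [seen]
Reachable DFA states: {s0}, {s1, s2}, {s2, s4}, {s0, s1, s5}, {s1, s3, s4, s5}, {s1, s5}, {s4}, {s0, s1, s2, s5}, {s1, s2, s3, s4, s5}, {s0, s5}, {s5}, {s2, s4, s5}, ∅, {s2, s5}, {s1}.
Accepting DFA states (contain an NFA accepting state): {s0}, {s0, s1, s5}, {s1, s3, s4, s5}, {s1, s5}, {s0, s1, s2, s5}, {s1, s2, s3, s4, s5}, {s0, s5}, {s5}, {s2, s4, s5}, {s2, s5}.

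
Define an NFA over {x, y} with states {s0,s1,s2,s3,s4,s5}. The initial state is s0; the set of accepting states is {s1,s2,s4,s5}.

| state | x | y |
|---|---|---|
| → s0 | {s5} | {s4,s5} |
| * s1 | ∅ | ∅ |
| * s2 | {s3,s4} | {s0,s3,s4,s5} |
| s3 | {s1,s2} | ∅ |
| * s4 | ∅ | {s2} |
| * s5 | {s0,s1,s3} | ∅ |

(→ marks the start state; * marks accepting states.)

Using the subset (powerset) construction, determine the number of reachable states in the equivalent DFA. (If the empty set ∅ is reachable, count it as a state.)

15

Start state of the DFA: {s0}.
{s0} --x--> {s5}  [new]
{s0} --y--> {s4,s5}  [new]
{s5} --x--> {s0,s1,s3}  [new]
{s5} --y--> ∅  [new]
{s4,s5} --x--> {s0,s1,s3}  [seen]
{s4,s5} --y--> {s2}  [new]
{s0,s1,s3} --x--> {s1,s2,s5}  [new]
{s0,s1,s3} --y--> {s4,s5}  [seen]
∅ --x--> ∅  [seen]
∅ --y--> ∅  [seen]
{s2} --x--> {s3,s4}  [new]
{s2} --y--> {s0,s3,s4,s5}  [new]
{s1,s2,s5} --x--> {s0,s1,s3,s4}  [new]
{s1,s2,s5} --y--> {s0,s3,s4,s5}  [seen]
{s3,s4} --x--> {s1,s2}  [new]
{s3,s4} --y--> {s2}  [seen]
{s0,s3,s4,s5} --x--> {s0,s1,s2,s3,s5}  [new]
{s0,s3,s4,s5} --y--> {s2,s4,s5}  [new]
{s0,s1,s3,s4} --x--> {s1,s2,s5}  [seen]
{s0,s1,s3,s4} --y--> {s2,s4,s5}  [seen]
{s1,s2} --x--> {s3,s4}  [seen]
{s1,s2} --y--> {s0,s3,s4,s5}  [seen]
{s0,s1,s2,s3,s5} --x--> {s0,s1,s2,s3,s4,s5}  [new]
{s0,s1,s2,s3,s5} --y--> {s0,s3,s4,s5}  [seen]
{s2,s4,s5} --x--> {s0,s1,s3,s4}  [seen]
{s2,s4,s5} --y--> {s0,s2,s3,s4,s5}  [new]
{s0,s1,s2,s3,s4,s5} --x--> {s0,s1,s2,s3,s4,s5}  [seen]
{s0,s1,s2,s3,s4,s5} --y--> {s0,s2,s3,s4,s5}  [seen]
{s0,s2,s3,s4,s5} --x--> {s0,s1,s2,s3,s4,s5}  [seen]
{s0,s2,s3,s4,s5} --y--> {s0,s2,s3,s4,s5}  [seen]
Reachable DFA states: {s0}, {s5}, {s4,s5}, {s0,s1,s3}, ∅, {s2}, {s1,s2,s5}, {s3,s4}, {s0,s3,s4,s5}, {s0,s1,s3,s4}, {s1,s2}, {s0,s1,s2,s3,s5}, {s2,s4,s5}, {s0,s1,s2,s3,s4,s5}, {s0,s2,s3,s4,s5}.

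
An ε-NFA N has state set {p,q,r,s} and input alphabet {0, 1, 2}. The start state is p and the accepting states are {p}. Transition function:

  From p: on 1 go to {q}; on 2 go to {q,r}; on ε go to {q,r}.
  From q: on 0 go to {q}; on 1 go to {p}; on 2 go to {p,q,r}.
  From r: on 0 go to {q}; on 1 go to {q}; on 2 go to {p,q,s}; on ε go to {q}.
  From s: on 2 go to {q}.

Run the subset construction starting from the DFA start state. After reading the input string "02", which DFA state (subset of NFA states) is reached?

Start: {p,q,r}.
δ(p,0) = ∅; δ(q,0) = {q}; δ(r,0) = {q}.
Union: {q}.
After 0: {q}.
δ(q,2) = {p,q,r}.
Union: {p,q,r}.
After 2: {p,q,r}.

{p,q,r}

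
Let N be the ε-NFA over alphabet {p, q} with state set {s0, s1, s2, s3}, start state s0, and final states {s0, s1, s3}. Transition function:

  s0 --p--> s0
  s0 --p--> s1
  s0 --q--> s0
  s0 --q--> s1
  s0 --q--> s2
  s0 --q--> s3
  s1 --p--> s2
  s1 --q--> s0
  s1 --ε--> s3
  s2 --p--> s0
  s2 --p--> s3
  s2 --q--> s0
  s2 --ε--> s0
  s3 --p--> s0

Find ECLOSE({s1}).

Begin with {s1}.
s1 →ε {s3}; add s3.
ε-closure = {s1, s3}.

{s1, s3}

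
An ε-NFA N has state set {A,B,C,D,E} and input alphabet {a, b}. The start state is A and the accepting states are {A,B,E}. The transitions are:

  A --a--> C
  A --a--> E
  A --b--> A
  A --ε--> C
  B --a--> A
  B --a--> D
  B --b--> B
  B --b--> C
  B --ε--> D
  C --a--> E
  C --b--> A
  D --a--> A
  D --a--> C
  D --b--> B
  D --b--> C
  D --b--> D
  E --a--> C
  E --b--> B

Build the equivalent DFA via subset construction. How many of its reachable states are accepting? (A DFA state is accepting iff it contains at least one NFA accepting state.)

Start state of the DFA: {A,C} (ε-closure of the NFA start).
{A,C} --a--> {C,E}  [new]
{A,C} --b--> {A,C}  [seen]
{C,E} --a--> {C,E}  [seen]
{C,E} --b--> {A,B,C,D}  [new]
{A,B,C,D} --a--> {A,C,D,E}  [new]
{A,B,C,D} --b--> {A,B,C,D}  [seen]
{A,C,D,E} --a--> {A,C,E}  [new]
{A,C,D,E} --b--> {A,B,C,D}  [seen]
{A,C,E} --a--> {C,E}  [seen]
{A,C,E} --b--> {A,B,C,D}  [seen]
Reachable DFA states: {A,C}, {C,E}, {A,B,C,D}, {A,C,D,E}, {A,C,E}.
Accepting DFA states (contain an NFA accepting state): {A,C}, {C,E}, {A,B,C,D}, {A,C,D,E}, {A,C,E}.

5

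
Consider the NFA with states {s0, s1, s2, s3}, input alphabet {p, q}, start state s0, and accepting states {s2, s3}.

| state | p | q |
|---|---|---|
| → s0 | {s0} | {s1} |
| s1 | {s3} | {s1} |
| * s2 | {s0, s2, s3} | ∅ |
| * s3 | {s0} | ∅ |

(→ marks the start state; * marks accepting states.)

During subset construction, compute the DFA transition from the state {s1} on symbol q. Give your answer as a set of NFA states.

δ(s1,q) = {s1}.
Union: {s1}.

{s1}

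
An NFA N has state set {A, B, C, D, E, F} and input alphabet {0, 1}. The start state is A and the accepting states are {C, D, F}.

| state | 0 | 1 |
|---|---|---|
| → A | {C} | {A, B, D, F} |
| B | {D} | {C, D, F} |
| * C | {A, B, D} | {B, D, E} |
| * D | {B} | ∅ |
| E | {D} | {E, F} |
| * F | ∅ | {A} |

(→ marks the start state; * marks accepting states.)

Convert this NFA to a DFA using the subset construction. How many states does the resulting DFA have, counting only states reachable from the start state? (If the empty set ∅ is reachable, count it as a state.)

15

Start state of the DFA: {A}.
{A} --0--> {C}  [new]
{A} --1--> {A, B, D, F}  [new]
{C} --0--> {A, B, D}  [new]
{C} --1--> {B, D, E}  [new]
{A, B, D, F} --0--> {B, C, D}  [new]
{A, B, D, F} --1--> {A, B, C, D, F}  [new]
{A, B, D} --0--> {B, C, D}  [seen]
{A, B, D} --1--> {A, B, C, D, F}  [seen]
{B, D, E} --0--> {B, D}  [new]
{B, D, E} --1--> {C, D, E, F}  [new]
{B, C, D} --0--> {A, B, D}  [seen]
{B, C, D} --1--> {B, C, D, E, F}  [new]
{A, B, C, D, F} --0--> {A, B, C, D}  [new]
{A, B, C, D, F} --1--> {A, B, C, D, E, F}  [new]
{B, D} --0--> {B, D}  [seen]
{B, D} --1--> {C, D, F}  [new]
{C, D, E, F} --0--> {A, B, D}  [seen]
{C, D, E, F} --1--> {A, B, D, E, F}  [new]
{B, C, D, E, F} --0--> {A, B, D}  [seen]
{B, C, D, E, F} --1--> {A, B, C, D, E, F}  [seen]
{A, B, C, D} --0--> {A, B, C, D}  [seen]
{A, B, C, D} --1--> {A, B, C, D, E, F}  [seen]
{A, B, C, D, E, F} --0--> {A, B, C, D}  [seen]
{A, B, C, D, E, F} --1--> {A, B, C, D, E, F}  [seen]
{C, D, F} --0--> {A, B, D}  [seen]
{C, D, F} --1--> {A, B, D, E}  [new]
{A, B, D, E, F} --0--> {B, C, D}  [seen]
{A, B, D, E, F} --1--> {A, B, C, D, E, F}  [seen]
{A, B, D, E} --0--> {B, C, D}  [seen]
{A, B, D, E} --1--> {A, B, C, D, E, F}  [seen]
Reachable DFA states: {A}, {C}, {A, B, D, F}, {A, B, D}, {B, D, E}, {B, C, D}, {A, B, C, D, F}, {B, D}, {C, D, E, F}, {B, C, D, E, F}, {A, B, C, D}, {A, B, C, D, E, F}, {C, D, F}, {A, B, D, E, F}, {A, B, D, E}.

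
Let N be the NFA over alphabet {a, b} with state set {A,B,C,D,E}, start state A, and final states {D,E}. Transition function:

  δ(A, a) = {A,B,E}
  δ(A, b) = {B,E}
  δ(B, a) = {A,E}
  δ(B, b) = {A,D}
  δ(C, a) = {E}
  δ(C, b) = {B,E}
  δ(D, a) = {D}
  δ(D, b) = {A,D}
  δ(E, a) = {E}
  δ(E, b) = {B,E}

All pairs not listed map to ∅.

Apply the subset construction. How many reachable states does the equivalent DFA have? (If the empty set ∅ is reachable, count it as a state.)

Start state of the DFA: {A}.
{A} --a--> {A,B,E}  [new]
{A} --b--> {B,E}  [new]
{A,B,E} --a--> {A,B,E}  [seen]
{A,B,E} --b--> {A,B,D,E}  [new]
{B,E} --a--> {A,E}  [new]
{B,E} --b--> {A,B,D,E}  [seen]
{A,B,D,E} --a--> {A,B,D,E}  [seen]
{A,B,D,E} --b--> {A,B,D,E}  [seen]
{A,E} --a--> {A,B,E}  [seen]
{A,E} --b--> {B,E}  [seen]
Reachable DFA states: {A}, {A,B,E}, {B,E}, {A,B,D,E}, {A,E}.

5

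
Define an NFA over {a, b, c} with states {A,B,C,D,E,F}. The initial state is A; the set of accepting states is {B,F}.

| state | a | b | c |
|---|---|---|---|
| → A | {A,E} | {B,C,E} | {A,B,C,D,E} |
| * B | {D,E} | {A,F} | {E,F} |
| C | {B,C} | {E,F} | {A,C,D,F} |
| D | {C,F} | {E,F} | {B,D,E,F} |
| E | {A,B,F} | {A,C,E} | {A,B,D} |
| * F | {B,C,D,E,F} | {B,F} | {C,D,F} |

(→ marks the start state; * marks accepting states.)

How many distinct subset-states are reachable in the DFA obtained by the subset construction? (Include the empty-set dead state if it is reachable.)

Start state of the DFA: {A}.
{A} --a--> {A,E}  [new]
{A} --b--> {B,C,E}  [new]
{A} --c--> {A,B,C,D,E}  [new]
{A,E} --a--> {A,B,E,F}  [new]
{A,E} --b--> {A,B,C,E}  [new]
{A,E} --c--> {A,B,C,D,E}  [seen]
{B,C,E} --a--> {A,B,C,D,E,F}  [new]
{B,C,E} --b--> {A,C,E,F}  [new]
{B,C,E} --c--> {A,B,C,D,E,F}  [seen]
{A,B,C,D,E} --a--> {A,B,C,D,E,F}  [seen]
{A,B,C,D,E} --b--> {A,B,C,E,F}  [new]
{A,B,C,D,E} --c--> {A,B,C,D,E,F}  [seen]
{A,B,E,F} --a--> {A,B,C,D,E,F}  [seen]
{A,B,E,F} --b--> {A,B,C,E,F}  [seen]
{A,B,E,F} --c--> {A,B,C,D,E,F}  [seen]
{A,B,C,E} --a--> {A,B,C,D,E,F}  [seen]
{A,B,C,E} --b--> {A,B,C,E,F}  [seen]
{A,B,C,E} --c--> {A,B,C,D,E,F}  [seen]
{A,B,C,D,E,F} --a--> {A,B,C,D,E,F}  [seen]
{A,B,C,D,E,F} --b--> {A,B,C,E,F}  [seen]
{A,B,C,D,E,F} --c--> {A,B,C,D,E,F}  [seen]
{A,C,E,F} --a--> {A,B,C,D,E,F}  [seen]
{A,C,E,F} --b--> {A,B,C,E,F}  [seen]
{A,C,E,F} --c--> {A,B,C,D,E,F}  [seen]
{A,B,C,E,F} --a--> {A,B,C,D,E,F}  [seen]
{A,B,C,E,F} --b--> {A,B,C,E,F}  [seen]
{A,B,C,E,F} --c--> {A,B,C,D,E,F}  [seen]
Reachable DFA states: {A}, {A,E}, {B,C,E}, {A,B,C,D,E}, {A,B,E,F}, {A,B,C,E}, {A,B,C,D,E,F}, {A,C,E,F}, {A,B,C,E,F}.

9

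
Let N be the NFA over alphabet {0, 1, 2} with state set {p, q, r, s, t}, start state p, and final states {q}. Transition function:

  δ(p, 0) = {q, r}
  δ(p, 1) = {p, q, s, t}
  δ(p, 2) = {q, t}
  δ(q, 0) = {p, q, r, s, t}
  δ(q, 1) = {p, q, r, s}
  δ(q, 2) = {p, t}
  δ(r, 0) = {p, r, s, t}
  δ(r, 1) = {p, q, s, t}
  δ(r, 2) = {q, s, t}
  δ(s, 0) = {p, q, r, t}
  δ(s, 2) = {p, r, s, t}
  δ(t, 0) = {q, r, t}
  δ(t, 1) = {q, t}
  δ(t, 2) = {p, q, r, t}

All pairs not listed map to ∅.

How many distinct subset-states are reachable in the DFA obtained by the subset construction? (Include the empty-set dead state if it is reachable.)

6

Start state of the DFA: {p}.
{p} --0--> {q, r}  [new]
{p} --1--> {p, q, s, t}  [new]
{p} --2--> {q, t}  [new]
{q, r} --0--> {p, q, r, s, t}  [new]
{q, r} --1--> {p, q, r, s, t}  [seen]
{q, r} --2--> {p, q, s, t}  [seen]
{p, q, s, t} --0--> {p, q, r, s, t}  [seen]
{p, q, s, t} --1--> {p, q, r, s, t}  [seen]
{p, q, s, t} --2--> {p, q, r, s, t}  [seen]
{q, t} --0--> {p, q, r, s, t}  [seen]
{q, t} --1--> {p, q, r, s, t}  [seen]
{q, t} --2--> {p, q, r, t}  [new]
{p, q, r, s, t} --0--> {p, q, r, s, t}  [seen]
{p, q, r, s, t} --1--> {p, q, r, s, t}  [seen]
{p, q, r, s, t} --2--> {p, q, r, s, t}  [seen]
{p, q, r, t} --0--> {p, q, r, s, t}  [seen]
{p, q, r, t} --1--> {p, q, r, s, t}  [seen]
{p, q, r, t} --2--> {p, q, r, s, t}  [seen]
Reachable DFA states: {p}, {q, r}, {p, q, s, t}, {q, t}, {p, q, r, s, t}, {p, q, r, t}.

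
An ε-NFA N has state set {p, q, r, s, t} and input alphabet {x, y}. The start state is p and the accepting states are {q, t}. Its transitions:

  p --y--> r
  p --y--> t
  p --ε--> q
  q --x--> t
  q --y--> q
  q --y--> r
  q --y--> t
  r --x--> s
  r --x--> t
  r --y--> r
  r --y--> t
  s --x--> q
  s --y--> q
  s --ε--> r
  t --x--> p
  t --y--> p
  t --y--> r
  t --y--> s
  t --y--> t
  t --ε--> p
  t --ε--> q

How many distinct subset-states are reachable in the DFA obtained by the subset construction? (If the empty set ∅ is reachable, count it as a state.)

Start state of the DFA: {p, q} (ε-closure of the NFA start).
{p, q} --x--> {p, q, t}  [new]
{p, q} --y--> {p, q, r, t}  [new]
{p, q, t} --x--> {p, q, t}  [seen]
{p, q, t} --y--> {p, q, r, s, t}  [new]
{p, q, r, t} --x--> {p, q, r, s, t}  [seen]
{p, q, r, t} --y--> {p, q, r, s, t}  [seen]
{p, q, r, s, t} --x--> {p, q, r, s, t}  [seen]
{p, q, r, s, t} --y--> {p, q, r, s, t}  [seen]
Reachable DFA states: {p, q}, {p, q, t}, {p, q, r, t}, {p, q, r, s, t}.

4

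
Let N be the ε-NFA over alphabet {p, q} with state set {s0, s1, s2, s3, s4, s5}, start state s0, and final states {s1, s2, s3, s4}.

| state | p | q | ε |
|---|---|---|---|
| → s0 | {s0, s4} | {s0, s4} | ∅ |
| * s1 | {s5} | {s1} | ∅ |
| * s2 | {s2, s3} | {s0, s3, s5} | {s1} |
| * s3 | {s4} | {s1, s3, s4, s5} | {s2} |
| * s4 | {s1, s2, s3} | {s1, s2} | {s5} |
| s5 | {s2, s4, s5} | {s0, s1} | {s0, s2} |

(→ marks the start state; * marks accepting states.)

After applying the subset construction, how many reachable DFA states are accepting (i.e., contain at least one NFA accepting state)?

Start state of the DFA: {s0} (ε-closure of the NFA start).
{s0} --p--> {s0, s1, s2, s4, s5}  [new]
{s0} --q--> {s0, s1, s2, s4, s5}  [seen]
{s0, s1, s2, s4, s5} --p--> {s0, s1, s2, s3, s4, s5}  [new]
{s0, s1, s2, s4, s5} --q--> {s0, s1, s2, s3, s4, s5}  [seen]
{s0, s1, s2, s3, s4, s5} --p--> {s0, s1, s2, s3, s4, s5}  [seen]
{s0, s1, s2, s3, s4, s5} --q--> {s0, s1, s2, s3, s4, s5}  [seen]
Reachable DFA states: {s0}, {s0, s1, s2, s4, s5}, {s0, s1, s2, s3, s4, s5}.
Accepting DFA states (contain an NFA accepting state): {s0, s1, s2, s4, s5}, {s0, s1, s2, s3, s4, s5}.

2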